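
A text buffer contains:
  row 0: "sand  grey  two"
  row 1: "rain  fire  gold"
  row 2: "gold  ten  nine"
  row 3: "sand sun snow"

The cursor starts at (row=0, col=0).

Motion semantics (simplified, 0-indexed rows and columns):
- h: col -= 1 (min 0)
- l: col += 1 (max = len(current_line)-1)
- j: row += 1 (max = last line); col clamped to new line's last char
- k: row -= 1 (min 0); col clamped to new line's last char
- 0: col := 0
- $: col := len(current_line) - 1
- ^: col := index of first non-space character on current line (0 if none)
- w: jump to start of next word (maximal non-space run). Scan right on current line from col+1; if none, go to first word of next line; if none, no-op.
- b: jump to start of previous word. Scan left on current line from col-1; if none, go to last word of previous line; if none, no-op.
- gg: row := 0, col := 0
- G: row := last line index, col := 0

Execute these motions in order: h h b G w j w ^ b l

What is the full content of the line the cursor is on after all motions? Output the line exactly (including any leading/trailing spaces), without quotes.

After 1 (h): row=0 col=0 char='s'
After 2 (h): row=0 col=0 char='s'
After 3 (b): row=0 col=0 char='s'
After 4 (G): row=3 col=0 char='s'
After 5 (w): row=3 col=5 char='s'
After 6 (j): row=3 col=5 char='s'
After 7 (w): row=3 col=9 char='s'
After 8 (^): row=3 col=0 char='s'
After 9 (b): row=2 col=11 char='n'
After 10 (l): row=2 col=12 char='i'

Answer: gold  ten  nine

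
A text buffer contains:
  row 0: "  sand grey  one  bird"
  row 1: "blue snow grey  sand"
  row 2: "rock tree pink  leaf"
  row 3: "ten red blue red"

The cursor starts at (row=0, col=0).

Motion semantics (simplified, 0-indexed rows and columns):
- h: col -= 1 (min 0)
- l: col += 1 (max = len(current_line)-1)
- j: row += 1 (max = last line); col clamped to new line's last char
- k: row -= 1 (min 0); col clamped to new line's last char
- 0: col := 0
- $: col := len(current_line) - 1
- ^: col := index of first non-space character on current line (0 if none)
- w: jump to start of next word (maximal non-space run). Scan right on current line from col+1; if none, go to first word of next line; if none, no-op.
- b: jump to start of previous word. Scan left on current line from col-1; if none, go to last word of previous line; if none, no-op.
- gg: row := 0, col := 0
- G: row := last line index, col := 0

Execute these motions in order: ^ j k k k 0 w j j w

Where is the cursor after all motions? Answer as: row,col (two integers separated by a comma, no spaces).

After 1 (^): row=0 col=2 char='s'
After 2 (j): row=1 col=2 char='u'
After 3 (k): row=0 col=2 char='s'
After 4 (k): row=0 col=2 char='s'
After 5 (k): row=0 col=2 char='s'
After 6 (0): row=0 col=0 char='_'
After 7 (w): row=0 col=2 char='s'
After 8 (j): row=1 col=2 char='u'
After 9 (j): row=2 col=2 char='c'
After 10 (w): row=2 col=5 char='t'

Answer: 2,5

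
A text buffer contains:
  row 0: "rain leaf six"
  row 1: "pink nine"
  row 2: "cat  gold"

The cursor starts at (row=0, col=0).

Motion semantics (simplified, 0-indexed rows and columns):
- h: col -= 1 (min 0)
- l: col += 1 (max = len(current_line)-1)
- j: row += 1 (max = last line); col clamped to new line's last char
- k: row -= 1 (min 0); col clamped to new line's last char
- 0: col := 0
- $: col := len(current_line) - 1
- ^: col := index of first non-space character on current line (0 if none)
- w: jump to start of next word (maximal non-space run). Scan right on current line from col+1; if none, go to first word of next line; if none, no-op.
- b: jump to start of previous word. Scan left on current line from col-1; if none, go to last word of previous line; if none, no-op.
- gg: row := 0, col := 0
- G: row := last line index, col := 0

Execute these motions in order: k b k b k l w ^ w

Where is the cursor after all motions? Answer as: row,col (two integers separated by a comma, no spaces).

After 1 (k): row=0 col=0 char='r'
After 2 (b): row=0 col=0 char='r'
After 3 (k): row=0 col=0 char='r'
After 4 (b): row=0 col=0 char='r'
After 5 (k): row=0 col=0 char='r'
After 6 (l): row=0 col=1 char='a'
After 7 (w): row=0 col=5 char='l'
After 8 (^): row=0 col=0 char='r'
After 9 (w): row=0 col=5 char='l'

Answer: 0,5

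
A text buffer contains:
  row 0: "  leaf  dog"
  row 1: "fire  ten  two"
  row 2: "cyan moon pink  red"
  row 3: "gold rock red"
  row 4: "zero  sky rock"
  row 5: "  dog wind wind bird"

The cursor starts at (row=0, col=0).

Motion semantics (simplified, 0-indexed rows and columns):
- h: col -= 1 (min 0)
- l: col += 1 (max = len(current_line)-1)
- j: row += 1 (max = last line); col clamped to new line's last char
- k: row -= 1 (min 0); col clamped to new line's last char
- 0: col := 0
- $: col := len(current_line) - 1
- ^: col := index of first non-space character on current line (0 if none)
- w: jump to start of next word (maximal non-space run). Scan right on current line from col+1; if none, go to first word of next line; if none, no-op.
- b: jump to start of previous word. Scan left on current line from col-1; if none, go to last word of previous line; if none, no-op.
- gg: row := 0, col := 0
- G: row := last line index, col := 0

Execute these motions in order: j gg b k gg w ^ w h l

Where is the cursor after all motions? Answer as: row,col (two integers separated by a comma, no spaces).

After 1 (j): row=1 col=0 char='f'
After 2 (gg): row=0 col=0 char='_'
After 3 (b): row=0 col=0 char='_'
After 4 (k): row=0 col=0 char='_'
After 5 (gg): row=0 col=0 char='_'
After 6 (w): row=0 col=2 char='l'
After 7 (^): row=0 col=2 char='l'
After 8 (w): row=0 col=8 char='d'
After 9 (h): row=0 col=7 char='_'
After 10 (l): row=0 col=8 char='d'

Answer: 0,8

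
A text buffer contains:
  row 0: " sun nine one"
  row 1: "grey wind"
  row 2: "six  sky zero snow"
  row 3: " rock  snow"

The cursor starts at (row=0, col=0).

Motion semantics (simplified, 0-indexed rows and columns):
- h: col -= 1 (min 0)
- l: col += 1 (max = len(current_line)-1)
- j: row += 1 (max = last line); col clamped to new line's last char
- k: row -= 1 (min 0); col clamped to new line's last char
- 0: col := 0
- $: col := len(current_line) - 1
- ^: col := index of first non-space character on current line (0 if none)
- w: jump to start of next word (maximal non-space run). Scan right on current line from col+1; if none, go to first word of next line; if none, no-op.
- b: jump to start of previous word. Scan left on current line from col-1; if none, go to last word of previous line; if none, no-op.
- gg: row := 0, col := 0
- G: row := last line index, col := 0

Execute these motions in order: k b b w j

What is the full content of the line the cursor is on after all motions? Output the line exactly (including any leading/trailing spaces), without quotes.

Answer: grey wind

Derivation:
After 1 (k): row=0 col=0 char='_'
After 2 (b): row=0 col=0 char='_'
After 3 (b): row=0 col=0 char='_'
After 4 (w): row=0 col=1 char='s'
After 5 (j): row=1 col=1 char='r'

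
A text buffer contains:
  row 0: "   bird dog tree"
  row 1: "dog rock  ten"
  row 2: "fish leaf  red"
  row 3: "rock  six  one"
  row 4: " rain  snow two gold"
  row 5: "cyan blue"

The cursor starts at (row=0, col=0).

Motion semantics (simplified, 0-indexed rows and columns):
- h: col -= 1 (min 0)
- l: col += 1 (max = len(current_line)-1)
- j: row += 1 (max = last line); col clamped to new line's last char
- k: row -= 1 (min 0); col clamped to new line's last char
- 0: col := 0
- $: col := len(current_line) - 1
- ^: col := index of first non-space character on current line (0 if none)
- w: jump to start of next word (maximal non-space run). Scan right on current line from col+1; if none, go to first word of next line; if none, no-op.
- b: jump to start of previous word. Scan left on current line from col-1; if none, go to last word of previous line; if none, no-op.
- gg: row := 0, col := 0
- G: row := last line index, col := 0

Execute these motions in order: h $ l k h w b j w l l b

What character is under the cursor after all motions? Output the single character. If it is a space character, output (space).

After 1 (h): row=0 col=0 char='_'
After 2 ($): row=0 col=15 char='e'
After 3 (l): row=0 col=15 char='e'
After 4 (k): row=0 col=15 char='e'
After 5 (h): row=0 col=14 char='e'
After 6 (w): row=1 col=0 char='d'
After 7 (b): row=0 col=12 char='t'
After 8 (j): row=1 col=12 char='n'
After 9 (w): row=2 col=0 char='f'
After 10 (l): row=2 col=1 char='i'
After 11 (l): row=2 col=2 char='s'
After 12 (b): row=2 col=0 char='f'

Answer: f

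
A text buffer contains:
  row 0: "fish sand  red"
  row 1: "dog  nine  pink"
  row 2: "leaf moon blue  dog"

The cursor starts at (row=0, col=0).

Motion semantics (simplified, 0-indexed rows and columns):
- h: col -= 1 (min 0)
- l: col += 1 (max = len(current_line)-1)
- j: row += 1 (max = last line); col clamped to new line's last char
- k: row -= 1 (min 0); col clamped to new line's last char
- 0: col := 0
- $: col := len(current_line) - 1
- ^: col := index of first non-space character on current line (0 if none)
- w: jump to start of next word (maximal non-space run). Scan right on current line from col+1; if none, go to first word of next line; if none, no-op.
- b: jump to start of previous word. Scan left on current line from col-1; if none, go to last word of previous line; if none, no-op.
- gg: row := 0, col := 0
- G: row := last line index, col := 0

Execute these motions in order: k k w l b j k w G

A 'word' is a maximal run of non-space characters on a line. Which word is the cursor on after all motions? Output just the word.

Answer: leaf

Derivation:
After 1 (k): row=0 col=0 char='f'
After 2 (k): row=0 col=0 char='f'
After 3 (w): row=0 col=5 char='s'
After 4 (l): row=0 col=6 char='a'
After 5 (b): row=0 col=5 char='s'
After 6 (j): row=1 col=5 char='n'
After 7 (k): row=0 col=5 char='s'
After 8 (w): row=0 col=11 char='r'
After 9 (G): row=2 col=0 char='l'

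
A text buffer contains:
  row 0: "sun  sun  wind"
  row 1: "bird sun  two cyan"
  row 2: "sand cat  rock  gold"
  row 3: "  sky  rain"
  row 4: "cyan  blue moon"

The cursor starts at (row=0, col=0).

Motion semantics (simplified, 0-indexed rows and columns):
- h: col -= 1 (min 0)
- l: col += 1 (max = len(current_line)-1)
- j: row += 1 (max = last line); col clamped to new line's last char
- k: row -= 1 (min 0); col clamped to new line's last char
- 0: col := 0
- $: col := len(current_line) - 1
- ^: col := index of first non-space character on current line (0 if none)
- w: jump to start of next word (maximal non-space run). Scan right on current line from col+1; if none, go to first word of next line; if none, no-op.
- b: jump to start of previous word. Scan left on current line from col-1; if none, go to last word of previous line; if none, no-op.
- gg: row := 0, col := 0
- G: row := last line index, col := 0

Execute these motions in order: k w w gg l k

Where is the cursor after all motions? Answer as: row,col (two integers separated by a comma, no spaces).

After 1 (k): row=0 col=0 char='s'
After 2 (w): row=0 col=5 char='s'
After 3 (w): row=0 col=10 char='w'
After 4 (gg): row=0 col=0 char='s'
After 5 (l): row=0 col=1 char='u'
After 6 (k): row=0 col=1 char='u'

Answer: 0,1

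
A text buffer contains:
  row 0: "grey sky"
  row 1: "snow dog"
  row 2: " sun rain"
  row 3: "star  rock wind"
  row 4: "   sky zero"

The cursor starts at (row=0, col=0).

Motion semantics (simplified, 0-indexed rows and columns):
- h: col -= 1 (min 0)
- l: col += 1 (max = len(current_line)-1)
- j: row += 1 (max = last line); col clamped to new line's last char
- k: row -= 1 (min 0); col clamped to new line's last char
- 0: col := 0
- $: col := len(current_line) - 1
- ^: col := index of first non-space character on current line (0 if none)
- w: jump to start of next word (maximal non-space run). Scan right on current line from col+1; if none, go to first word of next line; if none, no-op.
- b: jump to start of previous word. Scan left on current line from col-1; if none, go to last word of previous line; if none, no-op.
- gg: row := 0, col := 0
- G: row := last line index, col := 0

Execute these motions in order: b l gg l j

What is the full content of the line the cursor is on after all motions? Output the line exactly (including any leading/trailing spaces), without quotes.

Answer: snow dog

Derivation:
After 1 (b): row=0 col=0 char='g'
After 2 (l): row=0 col=1 char='r'
After 3 (gg): row=0 col=0 char='g'
After 4 (l): row=0 col=1 char='r'
After 5 (j): row=1 col=1 char='n'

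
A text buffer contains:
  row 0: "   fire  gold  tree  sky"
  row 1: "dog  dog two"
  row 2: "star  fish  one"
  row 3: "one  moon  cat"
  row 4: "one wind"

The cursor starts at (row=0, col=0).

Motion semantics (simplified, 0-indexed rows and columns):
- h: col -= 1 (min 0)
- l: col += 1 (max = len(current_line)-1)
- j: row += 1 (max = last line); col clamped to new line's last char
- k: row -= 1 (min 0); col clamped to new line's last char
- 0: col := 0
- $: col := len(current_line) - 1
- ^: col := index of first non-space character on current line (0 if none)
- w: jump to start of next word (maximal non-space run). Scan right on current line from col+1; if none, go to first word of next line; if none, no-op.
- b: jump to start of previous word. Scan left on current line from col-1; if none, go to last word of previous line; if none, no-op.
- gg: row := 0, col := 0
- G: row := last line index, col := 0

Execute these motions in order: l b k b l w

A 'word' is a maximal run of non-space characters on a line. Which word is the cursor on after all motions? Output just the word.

After 1 (l): row=0 col=1 char='_'
After 2 (b): row=0 col=1 char='_'
After 3 (k): row=0 col=1 char='_'
After 4 (b): row=0 col=1 char='_'
After 5 (l): row=0 col=2 char='_'
After 6 (w): row=0 col=3 char='f'

Answer: fire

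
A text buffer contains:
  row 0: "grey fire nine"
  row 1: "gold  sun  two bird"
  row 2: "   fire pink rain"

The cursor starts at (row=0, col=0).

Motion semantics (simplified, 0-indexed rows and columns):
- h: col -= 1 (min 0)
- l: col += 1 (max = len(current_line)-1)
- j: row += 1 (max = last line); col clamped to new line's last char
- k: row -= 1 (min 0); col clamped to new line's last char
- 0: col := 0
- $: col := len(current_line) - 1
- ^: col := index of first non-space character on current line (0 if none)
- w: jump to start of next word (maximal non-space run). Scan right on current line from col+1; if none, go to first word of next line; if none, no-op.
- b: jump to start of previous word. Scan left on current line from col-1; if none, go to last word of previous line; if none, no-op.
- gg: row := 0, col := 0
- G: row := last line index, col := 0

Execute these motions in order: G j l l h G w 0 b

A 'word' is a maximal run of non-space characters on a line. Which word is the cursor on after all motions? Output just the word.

Answer: bird

Derivation:
After 1 (G): row=2 col=0 char='_'
After 2 (j): row=2 col=0 char='_'
After 3 (l): row=2 col=1 char='_'
After 4 (l): row=2 col=2 char='_'
After 5 (h): row=2 col=1 char='_'
After 6 (G): row=2 col=0 char='_'
After 7 (w): row=2 col=3 char='f'
After 8 (0): row=2 col=0 char='_'
After 9 (b): row=1 col=15 char='b'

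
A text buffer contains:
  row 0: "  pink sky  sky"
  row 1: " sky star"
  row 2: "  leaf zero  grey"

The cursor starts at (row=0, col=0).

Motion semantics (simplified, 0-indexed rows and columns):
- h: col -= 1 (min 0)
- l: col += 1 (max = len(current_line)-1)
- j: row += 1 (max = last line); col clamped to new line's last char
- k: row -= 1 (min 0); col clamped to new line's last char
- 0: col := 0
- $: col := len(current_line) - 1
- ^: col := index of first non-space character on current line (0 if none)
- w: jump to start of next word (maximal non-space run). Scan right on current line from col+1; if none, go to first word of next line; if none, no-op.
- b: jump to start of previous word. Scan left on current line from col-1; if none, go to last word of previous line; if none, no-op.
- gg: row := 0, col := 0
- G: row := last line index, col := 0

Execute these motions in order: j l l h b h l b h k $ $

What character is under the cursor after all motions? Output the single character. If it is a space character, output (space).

Answer: y

Derivation:
After 1 (j): row=1 col=0 char='_'
After 2 (l): row=1 col=1 char='s'
After 3 (l): row=1 col=2 char='k'
After 4 (h): row=1 col=1 char='s'
After 5 (b): row=0 col=12 char='s'
After 6 (h): row=0 col=11 char='_'
After 7 (l): row=0 col=12 char='s'
After 8 (b): row=0 col=7 char='s'
After 9 (h): row=0 col=6 char='_'
After 10 (k): row=0 col=6 char='_'
After 11 ($): row=0 col=14 char='y'
After 12 ($): row=0 col=14 char='y'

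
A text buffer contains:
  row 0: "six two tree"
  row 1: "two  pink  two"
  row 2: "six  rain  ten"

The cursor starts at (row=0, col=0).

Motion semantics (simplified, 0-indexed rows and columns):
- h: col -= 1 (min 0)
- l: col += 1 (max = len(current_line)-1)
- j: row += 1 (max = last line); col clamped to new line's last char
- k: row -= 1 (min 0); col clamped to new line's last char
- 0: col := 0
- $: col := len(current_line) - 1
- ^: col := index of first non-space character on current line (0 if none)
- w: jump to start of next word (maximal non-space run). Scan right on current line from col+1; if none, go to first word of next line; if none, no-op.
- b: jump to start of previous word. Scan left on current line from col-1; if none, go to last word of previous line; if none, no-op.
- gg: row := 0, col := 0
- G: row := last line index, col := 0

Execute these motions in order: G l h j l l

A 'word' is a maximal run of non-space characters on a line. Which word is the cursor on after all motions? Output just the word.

Answer: six

Derivation:
After 1 (G): row=2 col=0 char='s'
After 2 (l): row=2 col=1 char='i'
After 3 (h): row=2 col=0 char='s'
After 4 (j): row=2 col=0 char='s'
After 5 (l): row=2 col=1 char='i'
After 6 (l): row=2 col=2 char='x'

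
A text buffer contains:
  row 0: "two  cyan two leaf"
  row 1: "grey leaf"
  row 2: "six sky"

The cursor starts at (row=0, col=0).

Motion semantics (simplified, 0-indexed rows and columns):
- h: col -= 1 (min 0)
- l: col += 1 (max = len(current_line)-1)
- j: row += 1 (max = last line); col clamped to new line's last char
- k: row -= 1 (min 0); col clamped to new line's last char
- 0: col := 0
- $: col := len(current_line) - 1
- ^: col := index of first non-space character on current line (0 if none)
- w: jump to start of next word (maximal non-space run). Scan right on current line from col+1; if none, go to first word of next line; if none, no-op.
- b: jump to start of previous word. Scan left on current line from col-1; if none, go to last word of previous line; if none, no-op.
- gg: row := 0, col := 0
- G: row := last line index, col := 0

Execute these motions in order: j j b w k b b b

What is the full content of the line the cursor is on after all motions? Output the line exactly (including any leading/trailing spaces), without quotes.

After 1 (j): row=1 col=0 char='g'
After 2 (j): row=2 col=0 char='s'
After 3 (b): row=1 col=5 char='l'
After 4 (w): row=2 col=0 char='s'
After 5 (k): row=1 col=0 char='g'
After 6 (b): row=0 col=14 char='l'
After 7 (b): row=0 col=10 char='t'
After 8 (b): row=0 col=5 char='c'

Answer: two  cyan two leaf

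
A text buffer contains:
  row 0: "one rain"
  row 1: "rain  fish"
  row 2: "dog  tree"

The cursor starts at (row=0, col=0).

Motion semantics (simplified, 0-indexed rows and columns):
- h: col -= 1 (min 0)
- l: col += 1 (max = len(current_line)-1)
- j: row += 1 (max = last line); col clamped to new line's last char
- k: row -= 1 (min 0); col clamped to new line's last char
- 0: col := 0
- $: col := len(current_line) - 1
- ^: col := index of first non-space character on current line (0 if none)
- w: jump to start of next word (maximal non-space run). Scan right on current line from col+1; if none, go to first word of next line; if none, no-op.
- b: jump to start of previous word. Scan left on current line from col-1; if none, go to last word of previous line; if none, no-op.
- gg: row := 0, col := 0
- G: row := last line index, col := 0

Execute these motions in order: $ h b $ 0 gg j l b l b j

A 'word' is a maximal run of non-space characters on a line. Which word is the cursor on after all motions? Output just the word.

Answer: dog

Derivation:
After 1 ($): row=0 col=7 char='n'
After 2 (h): row=0 col=6 char='i'
After 3 (b): row=0 col=4 char='r'
After 4 ($): row=0 col=7 char='n'
After 5 (0): row=0 col=0 char='o'
After 6 (gg): row=0 col=0 char='o'
After 7 (j): row=1 col=0 char='r'
After 8 (l): row=1 col=1 char='a'
After 9 (b): row=1 col=0 char='r'
After 10 (l): row=1 col=1 char='a'
After 11 (b): row=1 col=0 char='r'
After 12 (j): row=2 col=0 char='d'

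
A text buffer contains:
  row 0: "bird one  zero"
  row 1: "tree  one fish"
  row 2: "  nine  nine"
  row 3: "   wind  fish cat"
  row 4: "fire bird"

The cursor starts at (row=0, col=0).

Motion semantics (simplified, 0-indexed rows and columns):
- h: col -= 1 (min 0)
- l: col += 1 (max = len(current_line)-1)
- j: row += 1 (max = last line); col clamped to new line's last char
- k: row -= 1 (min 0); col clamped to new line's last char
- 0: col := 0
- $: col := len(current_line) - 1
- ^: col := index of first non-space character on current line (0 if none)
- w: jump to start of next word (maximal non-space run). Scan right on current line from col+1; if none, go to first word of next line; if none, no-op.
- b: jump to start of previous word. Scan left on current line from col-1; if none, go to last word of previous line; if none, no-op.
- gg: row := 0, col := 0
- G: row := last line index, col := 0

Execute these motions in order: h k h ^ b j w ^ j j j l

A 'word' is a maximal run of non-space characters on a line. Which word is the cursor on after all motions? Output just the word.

After 1 (h): row=0 col=0 char='b'
After 2 (k): row=0 col=0 char='b'
After 3 (h): row=0 col=0 char='b'
After 4 (^): row=0 col=0 char='b'
After 5 (b): row=0 col=0 char='b'
After 6 (j): row=1 col=0 char='t'
After 7 (w): row=1 col=6 char='o'
After 8 (^): row=1 col=0 char='t'
After 9 (j): row=2 col=0 char='_'
After 10 (j): row=3 col=0 char='_'
After 11 (j): row=4 col=0 char='f'
After 12 (l): row=4 col=1 char='i'

Answer: fire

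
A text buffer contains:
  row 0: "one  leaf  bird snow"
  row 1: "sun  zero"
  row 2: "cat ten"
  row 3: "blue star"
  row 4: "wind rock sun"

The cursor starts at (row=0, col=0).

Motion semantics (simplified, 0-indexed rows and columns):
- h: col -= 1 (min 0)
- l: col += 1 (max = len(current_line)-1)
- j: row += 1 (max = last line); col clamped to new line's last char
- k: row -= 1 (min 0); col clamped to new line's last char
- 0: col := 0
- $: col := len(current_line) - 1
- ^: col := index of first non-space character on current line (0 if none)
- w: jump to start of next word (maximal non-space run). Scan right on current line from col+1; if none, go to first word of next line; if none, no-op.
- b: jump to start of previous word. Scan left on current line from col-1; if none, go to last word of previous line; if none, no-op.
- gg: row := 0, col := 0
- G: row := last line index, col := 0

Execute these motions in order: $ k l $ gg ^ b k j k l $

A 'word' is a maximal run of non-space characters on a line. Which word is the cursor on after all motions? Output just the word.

Answer: snow

Derivation:
After 1 ($): row=0 col=19 char='w'
After 2 (k): row=0 col=19 char='w'
After 3 (l): row=0 col=19 char='w'
After 4 ($): row=0 col=19 char='w'
After 5 (gg): row=0 col=0 char='o'
After 6 (^): row=0 col=0 char='o'
After 7 (b): row=0 col=0 char='o'
After 8 (k): row=0 col=0 char='o'
After 9 (j): row=1 col=0 char='s'
After 10 (k): row=0 col=0 char='o'
After 11 (l): row=0 col=1 char='n'
After 12 ($): row=0 col=19 char='w'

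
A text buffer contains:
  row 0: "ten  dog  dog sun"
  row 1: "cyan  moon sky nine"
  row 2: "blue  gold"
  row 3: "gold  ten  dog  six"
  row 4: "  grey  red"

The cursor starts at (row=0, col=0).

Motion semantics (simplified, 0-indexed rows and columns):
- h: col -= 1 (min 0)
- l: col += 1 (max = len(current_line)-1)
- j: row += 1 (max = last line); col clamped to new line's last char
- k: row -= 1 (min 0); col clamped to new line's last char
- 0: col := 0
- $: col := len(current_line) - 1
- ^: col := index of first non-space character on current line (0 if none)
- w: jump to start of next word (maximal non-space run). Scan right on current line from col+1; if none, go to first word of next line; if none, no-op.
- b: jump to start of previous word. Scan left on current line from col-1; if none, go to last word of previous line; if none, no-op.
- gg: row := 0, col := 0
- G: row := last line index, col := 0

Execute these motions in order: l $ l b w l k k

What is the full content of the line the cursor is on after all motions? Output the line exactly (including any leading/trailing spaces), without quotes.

Answer: ten  dog  dog sun

Derivation:
After 1 (l): row=0 col=1 char='e'
After 2 ($): row=0 col=16 char='n'
After 3 (l): row=0 col=16 char='n'
After 4 (b): row=0 col=14 char='s'
After 5 (w): row=1 col=0 char='c'
After 6 (l): row=1 col=1 char='y'
After 7 (k): row=0 col=1 char='e'
After 8 (k): row=0 col=1 char='e'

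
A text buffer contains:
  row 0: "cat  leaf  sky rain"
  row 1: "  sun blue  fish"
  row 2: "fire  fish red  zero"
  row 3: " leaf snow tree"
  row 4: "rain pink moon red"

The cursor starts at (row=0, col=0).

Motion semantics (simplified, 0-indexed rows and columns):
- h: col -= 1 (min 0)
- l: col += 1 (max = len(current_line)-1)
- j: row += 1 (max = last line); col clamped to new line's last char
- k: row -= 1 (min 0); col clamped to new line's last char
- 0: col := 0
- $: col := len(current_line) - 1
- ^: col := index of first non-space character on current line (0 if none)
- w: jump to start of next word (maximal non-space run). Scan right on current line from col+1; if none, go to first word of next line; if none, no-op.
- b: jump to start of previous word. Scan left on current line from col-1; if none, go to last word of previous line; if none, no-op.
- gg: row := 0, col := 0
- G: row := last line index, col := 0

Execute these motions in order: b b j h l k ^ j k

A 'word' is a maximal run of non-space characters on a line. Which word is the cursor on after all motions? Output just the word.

Answer: cat

Derivation:
After 1 (b): row=0 col=0 char='c'
After 2 (b): row=0 col=0 char='c'
After 3 (j): row=1 col=0 char='_'
After 4 (h): row=1 col=0 char='_'
After 5 (l): row=1 col=1 char='_'
After 6 (k): row=0 col=1 char='a'
After 7 (^): row=0 col=0 char='c'
After 8 (j): row=1 col=0 char='_'
After 9 (k): row=0 col=0 char='c'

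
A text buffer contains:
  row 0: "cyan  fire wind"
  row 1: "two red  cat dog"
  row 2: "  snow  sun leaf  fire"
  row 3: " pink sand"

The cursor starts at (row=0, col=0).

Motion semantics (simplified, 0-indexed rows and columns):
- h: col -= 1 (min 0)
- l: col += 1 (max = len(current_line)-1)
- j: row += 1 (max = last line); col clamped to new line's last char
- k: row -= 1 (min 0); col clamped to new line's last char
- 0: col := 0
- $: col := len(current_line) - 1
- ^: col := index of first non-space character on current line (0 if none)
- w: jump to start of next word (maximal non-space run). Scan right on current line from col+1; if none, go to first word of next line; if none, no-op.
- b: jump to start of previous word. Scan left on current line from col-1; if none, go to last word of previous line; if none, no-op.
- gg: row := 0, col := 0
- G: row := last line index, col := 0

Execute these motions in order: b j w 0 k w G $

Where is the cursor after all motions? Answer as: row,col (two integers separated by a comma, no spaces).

After 1 (b): row=0 col=0 char='c'
After 2 (j): row=1 col=0 char='t'
After 3 (w): row=1 col=4 char='r'
After 4 (0): row=1 col=0 char='t'
After 5 (k): row=0 col=0 char='c'
After 6 (w): row=0 col=6 char='f'
After 7 (G): row=3 col=0 char='_'
After 8 ($): row=3 col=9 char='d'

Answer: 3,9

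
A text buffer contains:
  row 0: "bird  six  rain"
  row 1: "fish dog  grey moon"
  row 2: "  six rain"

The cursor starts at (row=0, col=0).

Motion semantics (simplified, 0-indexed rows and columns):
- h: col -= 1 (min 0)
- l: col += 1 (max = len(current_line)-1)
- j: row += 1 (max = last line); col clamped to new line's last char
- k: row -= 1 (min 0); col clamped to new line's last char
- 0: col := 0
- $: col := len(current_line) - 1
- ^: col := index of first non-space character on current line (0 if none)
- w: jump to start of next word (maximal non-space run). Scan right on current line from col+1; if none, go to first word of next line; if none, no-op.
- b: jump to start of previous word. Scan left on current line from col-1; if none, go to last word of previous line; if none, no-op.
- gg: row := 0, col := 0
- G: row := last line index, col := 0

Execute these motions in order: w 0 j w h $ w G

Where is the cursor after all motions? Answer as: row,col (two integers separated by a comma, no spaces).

After 1 (w): row=0 col=6 char='s'
After 2 (0): row=0 col=0 char='b'
After 3 (j): row=1 col=0 char='f'
After 4 (w): row=1 col=5 char='d'
After 5 (h): row=1 col=4 char='_'
After 6 ($): row=1 col=18 char='n'
After 7 (w): row=2 col=2 char='s'
After 8 (G): row=2 col=0 char='_'

Answer: 2,0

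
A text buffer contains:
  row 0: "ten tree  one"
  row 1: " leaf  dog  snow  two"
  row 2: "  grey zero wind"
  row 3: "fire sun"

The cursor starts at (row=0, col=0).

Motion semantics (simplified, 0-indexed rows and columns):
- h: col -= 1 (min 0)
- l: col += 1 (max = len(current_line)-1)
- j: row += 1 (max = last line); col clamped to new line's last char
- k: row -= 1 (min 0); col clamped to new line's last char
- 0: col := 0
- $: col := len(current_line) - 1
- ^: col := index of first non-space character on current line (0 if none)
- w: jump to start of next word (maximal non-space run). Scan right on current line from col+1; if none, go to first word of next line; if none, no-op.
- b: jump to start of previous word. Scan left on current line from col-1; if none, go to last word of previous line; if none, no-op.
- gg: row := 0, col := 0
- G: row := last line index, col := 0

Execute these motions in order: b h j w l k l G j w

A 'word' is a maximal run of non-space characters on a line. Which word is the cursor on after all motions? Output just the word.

Answer: sun

Derivation:
After 1 (b): row=0 col=0 char='t'
After 2 (h): row=0 col=0 char='t'
After 3 (j): row=1 col=0 char='_'
After 4 (w): row=1 col=1 char='l'
After 5 (l): row=1 col=2 char='e'
After 6 (k): row=0 col=2 char='n'
After 7 (l): row=0 col=3 char='_'
After 8 (G): row=3 col=0 char='f'
After 9 (j): row=3 col=0 char='f'
After 10 (w): row=3 col=5 char='s'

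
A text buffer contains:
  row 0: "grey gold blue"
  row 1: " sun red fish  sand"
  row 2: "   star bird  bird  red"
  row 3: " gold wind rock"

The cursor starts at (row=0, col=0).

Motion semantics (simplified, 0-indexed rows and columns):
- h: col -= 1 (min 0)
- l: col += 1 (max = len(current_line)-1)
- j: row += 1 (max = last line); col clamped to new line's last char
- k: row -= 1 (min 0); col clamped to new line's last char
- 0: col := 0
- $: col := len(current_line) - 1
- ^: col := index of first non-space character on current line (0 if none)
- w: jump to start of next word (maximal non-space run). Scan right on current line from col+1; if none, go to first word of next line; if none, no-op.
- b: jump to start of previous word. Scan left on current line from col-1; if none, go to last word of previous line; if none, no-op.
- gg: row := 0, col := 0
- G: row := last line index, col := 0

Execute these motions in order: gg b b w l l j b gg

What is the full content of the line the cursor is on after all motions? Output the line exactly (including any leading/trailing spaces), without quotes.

Answer: grey gold blue

Derivation:
After 1 (gg): row=0 col=0 char='g'
After 2 (b): row=0 col=0 char='g'
After 3 (b): row=0 col=0 char='g'
After 4 (w): row=0 col=5 char='g'
After 5 (l): row=0 col=6 char='o'
After 6 (l): row=0 col=7 char='l'
After 7 (j): row=1 col=7 char='d'
After 8 (b): row=1 col=5 char='r'
After 9 (gg): row=0 col=0 char='g'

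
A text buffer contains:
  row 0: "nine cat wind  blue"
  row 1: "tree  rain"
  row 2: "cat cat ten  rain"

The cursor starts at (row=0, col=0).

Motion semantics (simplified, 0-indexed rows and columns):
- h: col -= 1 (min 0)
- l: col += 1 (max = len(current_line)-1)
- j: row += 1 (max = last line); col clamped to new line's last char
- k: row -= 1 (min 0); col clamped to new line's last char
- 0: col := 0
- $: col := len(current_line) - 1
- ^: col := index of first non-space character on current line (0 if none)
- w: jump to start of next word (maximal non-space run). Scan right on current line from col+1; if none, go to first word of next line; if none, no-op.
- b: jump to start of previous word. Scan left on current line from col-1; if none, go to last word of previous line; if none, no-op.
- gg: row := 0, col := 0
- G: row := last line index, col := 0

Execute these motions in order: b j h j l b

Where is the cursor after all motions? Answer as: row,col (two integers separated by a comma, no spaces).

After 1 (b): row=0 col=0 char='n'
After 2 (j): row=1 col=0 char='t'
After 3 (h): row=1 col=0 char='t'
After 4 (j): row=2 col=0 char='c'
After 5 (l): row=2 col=1 char='a'
After 6 (b): row=2 col=0 char='c'

Answer: 2,0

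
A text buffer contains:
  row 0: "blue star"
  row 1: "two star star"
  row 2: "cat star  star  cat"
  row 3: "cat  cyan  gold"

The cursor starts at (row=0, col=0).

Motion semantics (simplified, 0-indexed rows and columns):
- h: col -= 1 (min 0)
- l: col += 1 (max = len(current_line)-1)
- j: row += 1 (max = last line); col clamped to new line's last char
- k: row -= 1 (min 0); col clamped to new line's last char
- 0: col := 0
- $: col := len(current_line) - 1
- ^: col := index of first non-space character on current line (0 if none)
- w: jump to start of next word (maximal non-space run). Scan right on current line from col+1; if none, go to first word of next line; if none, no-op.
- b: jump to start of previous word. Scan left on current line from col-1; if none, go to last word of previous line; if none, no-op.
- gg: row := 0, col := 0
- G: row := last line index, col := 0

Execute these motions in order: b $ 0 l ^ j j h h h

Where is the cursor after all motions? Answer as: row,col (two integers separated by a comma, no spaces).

Answer: 2,0

Derivation:
After 1 (b): row=0 col=0 char='b'
After 2 ($): row=0 col=8 char='r'
After 3 (0): row=0 col=0 char='b'
After 4 (l): row=0 col=1 char='l'
After 5 (^): row=0 col=0 char='b'
After 6 (j): row=1 col=0 char='t'
After 7 (j): row=2 col=0 char='c'
After 8 (h): row=2 col=0 char='c'
After 9 (h): row=2 col=0 char='c'
After 10 (h): row=2 col=0 char='c'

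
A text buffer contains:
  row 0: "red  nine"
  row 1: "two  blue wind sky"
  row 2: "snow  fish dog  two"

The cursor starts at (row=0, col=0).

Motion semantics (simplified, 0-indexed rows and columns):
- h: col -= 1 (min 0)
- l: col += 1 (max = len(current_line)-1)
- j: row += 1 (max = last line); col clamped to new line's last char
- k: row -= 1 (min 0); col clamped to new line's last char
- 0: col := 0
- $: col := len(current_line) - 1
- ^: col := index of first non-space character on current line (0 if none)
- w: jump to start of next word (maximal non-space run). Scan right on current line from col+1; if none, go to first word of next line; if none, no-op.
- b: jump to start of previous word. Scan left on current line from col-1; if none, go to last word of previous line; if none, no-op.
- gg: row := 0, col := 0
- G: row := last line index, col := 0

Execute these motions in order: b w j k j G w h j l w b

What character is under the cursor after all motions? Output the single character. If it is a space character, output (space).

Answer: f

Derivation:
After 1 (b): row=0 col=0 char='r'
After 2 (w): row=0 col=5 char='n'
After 3 (j): row=1 col=5 char='b'
After 4 (k): row=0 col=5 char='n'
After 5 (j): row=1 col=5 char='b'
After 6 (G): row=2 col=0 char='s'
After 7 (w): row=2 col=6 char='f'
After 8 (h): row=2 col=5 char='_'
After 9 (j): row=2 col=5 char='_'
After 10 (l): row=2 col=6 char='f'
After 11 (w): row=2 col=11 char='d'
After 12 (b): row=2 col=6 char='f'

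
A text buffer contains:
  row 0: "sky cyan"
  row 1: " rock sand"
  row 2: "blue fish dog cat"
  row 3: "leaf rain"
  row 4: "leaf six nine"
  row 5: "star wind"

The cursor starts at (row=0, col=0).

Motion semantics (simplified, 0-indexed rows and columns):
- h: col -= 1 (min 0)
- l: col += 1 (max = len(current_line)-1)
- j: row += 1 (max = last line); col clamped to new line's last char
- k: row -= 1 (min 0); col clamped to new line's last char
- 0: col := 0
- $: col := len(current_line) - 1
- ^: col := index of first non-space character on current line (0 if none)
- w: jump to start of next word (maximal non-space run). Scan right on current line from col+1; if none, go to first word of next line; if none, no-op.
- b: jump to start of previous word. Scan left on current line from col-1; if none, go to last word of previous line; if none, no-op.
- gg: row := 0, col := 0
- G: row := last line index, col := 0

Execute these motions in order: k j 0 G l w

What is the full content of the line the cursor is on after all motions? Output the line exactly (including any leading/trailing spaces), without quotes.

After 1 (k): row=0 col=0 char='s'
After 2 (j): row=1 col=0 char='_'
After 3 (0): row=1 col=0 char='_'
After 4 (G): row=5 col=0 char='s'
After 5 (l): row=5 col=1 char='t'
After 6 (w): row=5 col=5 char='w'

Answer: star wind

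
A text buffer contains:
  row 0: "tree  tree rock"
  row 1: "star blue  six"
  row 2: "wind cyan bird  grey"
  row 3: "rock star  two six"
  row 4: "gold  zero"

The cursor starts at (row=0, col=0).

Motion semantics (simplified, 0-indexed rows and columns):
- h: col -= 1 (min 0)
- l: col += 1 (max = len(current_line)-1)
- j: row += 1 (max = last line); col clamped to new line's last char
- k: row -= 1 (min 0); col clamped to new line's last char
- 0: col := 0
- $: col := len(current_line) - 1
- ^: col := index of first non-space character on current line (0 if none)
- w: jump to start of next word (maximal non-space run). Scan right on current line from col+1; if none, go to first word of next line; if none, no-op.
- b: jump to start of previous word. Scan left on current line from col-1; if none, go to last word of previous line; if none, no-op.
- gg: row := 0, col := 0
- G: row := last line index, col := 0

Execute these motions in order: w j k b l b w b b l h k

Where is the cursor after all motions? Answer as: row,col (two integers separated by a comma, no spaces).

Answer: 0,0

Derivation:
After 1 (w): row=0 col=6 char='t'
After 2 (j): row=1 col=6 char='l'
After 3 (k): row=0 col=6 char='t'
After 4 (b): row=0 col=0 char='t'
After 5 (l): row=0 col=1 char='r'
After 6 (b): row=0 col=0 char='t'
After 7 (w): row=0 col=6 char='t'
After 8 (b): row=0 col=0 char='t'
After 9 (b): row=0 col=0 char='t'
After 10 (l): row=0 col=1 char='r'
After 11 (h): row=0 col=0 char='t'
After 12 (k): row=0 col=0 char='t'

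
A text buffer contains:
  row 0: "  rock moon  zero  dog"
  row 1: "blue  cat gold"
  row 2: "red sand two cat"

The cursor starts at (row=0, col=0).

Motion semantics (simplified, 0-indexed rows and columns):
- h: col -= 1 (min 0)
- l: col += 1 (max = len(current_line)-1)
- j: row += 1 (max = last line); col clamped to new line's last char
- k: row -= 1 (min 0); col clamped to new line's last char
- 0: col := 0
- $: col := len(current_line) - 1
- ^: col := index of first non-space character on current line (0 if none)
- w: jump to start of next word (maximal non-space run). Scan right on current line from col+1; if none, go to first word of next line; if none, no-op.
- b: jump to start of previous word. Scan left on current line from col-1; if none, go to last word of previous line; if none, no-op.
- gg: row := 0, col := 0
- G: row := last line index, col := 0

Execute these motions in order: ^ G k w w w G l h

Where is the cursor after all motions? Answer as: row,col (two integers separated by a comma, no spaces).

After 1 (^): row=0 col=2 char='r'
After 2 (G): row=2 col=0 char='r'
After 3 (k): row=1 col=0 char='b'
After 4 (w): row=1 col=6 char='c'
After 5 (w): row=1 col=10 char='g'
After 6 (w): row=2 col=0 char='r'
After 7 (G): row=2 col=0 char='r'
After 8 (l): row=2 col=1 char='e'
After 9 (h): row=2 col=0 char='r'

Answer: 2,0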